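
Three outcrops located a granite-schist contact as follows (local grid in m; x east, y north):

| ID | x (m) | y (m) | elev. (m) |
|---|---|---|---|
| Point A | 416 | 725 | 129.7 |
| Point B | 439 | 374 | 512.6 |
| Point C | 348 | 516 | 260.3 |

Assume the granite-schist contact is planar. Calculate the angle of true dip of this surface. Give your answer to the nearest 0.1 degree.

57.4°

Let the plane be z = a·x + b·y + c.
Point B−Point A: 23a − 351b = 382.9;  Point C−Point A: −68a − 209b = 130.6.
Solving gives a = 1.19217, b = −1.01276.
Gradient magnitude |∇z| = √(a² + b²) = √(1.42127 + 1.02569) = 1.56428.
True dip = arctan(1.56428) = 57.4°, dipping toward NW (azimuth ≈ 310°).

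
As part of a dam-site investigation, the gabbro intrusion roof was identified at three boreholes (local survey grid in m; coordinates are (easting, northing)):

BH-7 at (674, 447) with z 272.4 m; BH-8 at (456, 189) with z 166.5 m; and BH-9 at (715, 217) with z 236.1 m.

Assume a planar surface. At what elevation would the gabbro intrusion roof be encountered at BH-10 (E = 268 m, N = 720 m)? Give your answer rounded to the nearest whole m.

227 m

Let the plane be z = a·E + b·N + c.
BH-8−BH-7: −218a − 258b = −105.9;  BH-9−BH-7: 41a − 230b = −36.3.
Solving gives a = 0.24691, b = 0.20184.
Then c = 272.4 − a·674 − b·447 = 15.76.
At (268, 720): z = 66.2 + 145.3 + 15.76 = 227.3 m.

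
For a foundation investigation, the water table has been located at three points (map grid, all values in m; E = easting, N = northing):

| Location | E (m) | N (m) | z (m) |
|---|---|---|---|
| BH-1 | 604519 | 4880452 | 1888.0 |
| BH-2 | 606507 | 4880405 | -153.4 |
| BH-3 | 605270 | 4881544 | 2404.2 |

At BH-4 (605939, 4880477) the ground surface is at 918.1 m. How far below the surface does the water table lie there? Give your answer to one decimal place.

Two edge vectors: BH-1→BH-2 = (1988, -47, -2041.4), BH-1→BH-3 = (751, 1092, 516.2).
Normal n = (BH-1→BH-2) × (BH-1→BH-3) = (2204947.4, -2559297, 2206193).
So ∂z/∂E = −n_x/n_z = −0.999435408 and ∂z/∂N = −n_y/n_z = 1.160051274.
Intercept c from BH-1: 1888 + 604177.69 − 5661574.56 = −5055508.87.
At (605939, 4880477): z_contact = −605596.89 + 5661603.56 − 5055508.87 = 497.80 m.
Depth below ground = 918.1 − 497.80 = 420.3 m.

420.3 m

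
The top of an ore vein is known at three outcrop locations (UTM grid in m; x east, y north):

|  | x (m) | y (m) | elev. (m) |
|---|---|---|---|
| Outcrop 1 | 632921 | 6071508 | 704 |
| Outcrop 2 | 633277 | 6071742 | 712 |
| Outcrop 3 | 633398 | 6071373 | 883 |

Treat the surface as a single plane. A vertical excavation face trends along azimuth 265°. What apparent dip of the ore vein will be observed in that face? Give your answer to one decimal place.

Let the plane be z = a·x + b·y + c.
Outcrop 2−Outcrop 1: 356a + 234b = 8;  Outcrop 3−Outcrop 1: 477a − 135b = 179.
Solving gives a = 0.26908, b = −0.37518.
Unit vector along 265° is (sin 265°, cos 265°) = (-0.9962, -0.0872).
Slope in that direction = a·(-0.9962) + b·(-0.0872) = −0.23536.
Apparent dip = arctan|0.23536| = 13.2° (true dip is 24.8°, so apparent ≤ true as expected).

13.2°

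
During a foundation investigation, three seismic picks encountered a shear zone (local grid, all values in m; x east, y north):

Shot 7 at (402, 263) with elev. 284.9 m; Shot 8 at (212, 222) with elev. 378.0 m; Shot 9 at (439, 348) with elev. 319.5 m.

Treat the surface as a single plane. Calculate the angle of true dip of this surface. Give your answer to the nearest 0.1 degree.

Two edge vectors: Shot 7→Shot 8 = (-190, -41, 93.1), Shot 7→Shot 9 = (37, 85, 34.6).
Normal n = (Shot 7→Shot 8) × (Shot 7→Shot 9) = (-9332.1, 10018.7, -14633).
So ∂z/∂x = −n_x/n_z = −0.63774 and ∂z/∂y = −n_y/n_z = 0.68466.
Gradient magnitude |∇z| = √(a² + b²) = √(0.40672 + 0.46877) = 0.93567.
True dip = arctan(0.93567) = 43.1°, dipping toward SE (azimuth ≈ 137°).

43.1°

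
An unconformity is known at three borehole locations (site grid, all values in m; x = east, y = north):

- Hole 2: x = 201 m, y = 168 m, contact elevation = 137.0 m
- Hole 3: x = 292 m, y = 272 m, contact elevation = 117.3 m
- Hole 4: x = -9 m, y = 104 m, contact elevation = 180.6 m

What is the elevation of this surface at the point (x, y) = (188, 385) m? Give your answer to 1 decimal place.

Two edge vectors: Hole 2→Hole 3 = (91, 104, -19.7), Hole 2→Hole 4 = (-210, -64, 43.6).
Normal n = (Hole 2→Hole 3) × (Hole 2→Hole 4) = (3273.6, 169.4, 16016).
So ∂z/∂x = −n_x/n_z = −0.20440 and ∂z/∂y = −n_y/n_z = −0.01058.
Intercept c from Hole 2: 137 + 41.08 + 1.78 = 179.86.
At (188, 385): z = −38.4 − 4.1 + 179.86 = 137.4 m.

137.4 m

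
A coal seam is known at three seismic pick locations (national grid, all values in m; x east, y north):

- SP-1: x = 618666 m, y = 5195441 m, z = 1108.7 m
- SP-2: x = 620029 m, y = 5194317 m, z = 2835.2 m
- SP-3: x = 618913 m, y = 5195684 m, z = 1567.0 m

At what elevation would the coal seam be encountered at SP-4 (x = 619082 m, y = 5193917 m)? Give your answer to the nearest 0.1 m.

Two edge vectors: SP-1→SP-2 = (1363, -1124, 1726.5), SP-1→SP-3 = (247, 243, 458.3).
Normal n = (SP-1→SP-2) × (SP-1→SP-3) = (-934668.7, -198217.4, 608837).
So ∂z/∂x = −n_x/n_z = 1.535170661 and ∂z/∂y = −n_y/n_z = 0.325567270.
Intercept c from SP-1: 1108.7 − 949757.89 − 1691465.54 = −2640114.74.
At (619082, 5193917): z = 950396.5 + 1690969.4 − 2640114.74 = 1251.2 m.

1251.2 m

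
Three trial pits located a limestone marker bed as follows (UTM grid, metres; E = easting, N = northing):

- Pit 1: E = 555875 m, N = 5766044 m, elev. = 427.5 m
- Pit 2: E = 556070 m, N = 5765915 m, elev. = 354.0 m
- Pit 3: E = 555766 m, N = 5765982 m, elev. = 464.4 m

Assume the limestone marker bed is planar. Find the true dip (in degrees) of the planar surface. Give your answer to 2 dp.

Let the plane be z = a·E + b·N + c.
Pit 2−Pit 1: 195a − 129b = −73.5;  Pit 3−Pit 1: −109a − 62b = 36.9.
Solving gives a = −0.35628, b = 0.03120.
Gradient magnitude |∇z| = √(a² + b²) = √(0.12694 + 0.00097) = 0.35764.
True dip = arctan(0.35764) = 19.68°, dipping toward E (azimuth ≈ 095°).

19.68°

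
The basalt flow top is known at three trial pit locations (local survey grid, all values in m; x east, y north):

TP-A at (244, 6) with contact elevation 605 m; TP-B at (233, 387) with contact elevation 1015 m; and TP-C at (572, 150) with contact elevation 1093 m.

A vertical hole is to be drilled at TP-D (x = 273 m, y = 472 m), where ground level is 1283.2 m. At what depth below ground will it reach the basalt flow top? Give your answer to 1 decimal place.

134.2 m

Let the plane be z = a·x + b·y + c.
TP-B−TP-A: −11a + 381b = 410;  TP-C−TP-A: 328a + 144b = 488.
Solving gives a = 1.00266, b = 1.10506.
Then c = 605 − a·244 − b·6 = 353.72.
At (273, 472): z_contact = 273.72 + 521.59 + 353.72 = 1149.04 m.
Depth below ground = 1283.2 − 1149.04 = 134.2 m.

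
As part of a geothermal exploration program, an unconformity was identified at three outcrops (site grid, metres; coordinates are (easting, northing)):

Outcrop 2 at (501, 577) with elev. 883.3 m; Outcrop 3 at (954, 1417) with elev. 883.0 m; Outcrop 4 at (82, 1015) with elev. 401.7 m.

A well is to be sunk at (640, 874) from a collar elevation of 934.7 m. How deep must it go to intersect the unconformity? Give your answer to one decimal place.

Two edge vectors: Outcrop 2→Outcrop 3 = (453, 840, -0.3), Outcrop 2→Outcrop 4 = (-419, 438, -481.6).
Normal n = (Outcrop 2→Outcrop 3) × (Outcrop 2→Outcrop 4) = (-404412.6, 218290.5, 550374).
So ∂z/∂E = −n_x/n_z = 0.734796 and ∂z/∂N = −n_y/n_z = −0.396622.
Intercept c from Outcrop 2: 883.3 − 368.13 + 228.85 = 744.02.
At (640, 874): z_contact = 470.27 − 346.65 + 744.02 = 867.64 m.
Depth below ground = 934.7 − 867.64 = 67.1 m.

67.1 m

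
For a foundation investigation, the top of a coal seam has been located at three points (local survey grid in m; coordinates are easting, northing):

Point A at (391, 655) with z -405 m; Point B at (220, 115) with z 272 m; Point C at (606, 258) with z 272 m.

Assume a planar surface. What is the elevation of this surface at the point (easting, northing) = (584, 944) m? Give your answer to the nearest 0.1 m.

Let the plane be z = a·easting + b·northing + c.
Point B−Point A: −171a − 540b = 677;  Point C−Point A: 215a − 397b = 677.
Solving gives a = 0.52618, b = −1.42033.
Then c = -405 − a·391 − b·655 = 319.58.
At (584, 944): z = 307.3 − 1340.8 + 319.58 = -713.9 m.

-713.9 m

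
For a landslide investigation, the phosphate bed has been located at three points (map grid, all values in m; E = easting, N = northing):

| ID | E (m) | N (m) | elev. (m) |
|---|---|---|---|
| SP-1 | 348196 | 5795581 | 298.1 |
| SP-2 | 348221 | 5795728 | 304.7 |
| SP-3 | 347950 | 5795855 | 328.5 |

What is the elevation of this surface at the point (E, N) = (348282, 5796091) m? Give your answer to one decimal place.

Let the plane be z = a·E + b·N + c.
SP-2−SP-1: 25a + 147b = 6.6;  SP-3−SP-1: −246a + 274b = 30.4.
Solving gives a = −0.061852506, b = 0.055417093.
Then c = 298.1 − a·348196 − b·5795581 = −299339.36.
At (348282, 5796091): z = −21542.1 + 321202.5 − 299339.36 = 321.0 m.

321.0 m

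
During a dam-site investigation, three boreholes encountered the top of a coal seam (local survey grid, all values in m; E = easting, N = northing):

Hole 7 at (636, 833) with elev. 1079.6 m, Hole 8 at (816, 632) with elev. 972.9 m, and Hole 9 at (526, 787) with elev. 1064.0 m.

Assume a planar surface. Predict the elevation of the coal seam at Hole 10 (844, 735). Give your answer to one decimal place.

1020.6 m

Two edge vectors: Hole 7→Hole 8 = (180, -201, -106.7), Hole 7→Hole 9 = (-110, -46, -15.6).
Normal n = (Hole 7→Hole 8) × (Hole 7→Hole 9) = (-1772.6, 14545, -30390).
So ∂z/∂E = −n_x/n_z = −0.05833 and ∂z/∂N = −n_y/n_z = 0.47861.
Intercept c from Hole 7: 1079.6 + 37.10 − 398.68 = 718.01.
At (844, 735): z = −49.2 + 351.8 + 718.01 = 1020.6 m.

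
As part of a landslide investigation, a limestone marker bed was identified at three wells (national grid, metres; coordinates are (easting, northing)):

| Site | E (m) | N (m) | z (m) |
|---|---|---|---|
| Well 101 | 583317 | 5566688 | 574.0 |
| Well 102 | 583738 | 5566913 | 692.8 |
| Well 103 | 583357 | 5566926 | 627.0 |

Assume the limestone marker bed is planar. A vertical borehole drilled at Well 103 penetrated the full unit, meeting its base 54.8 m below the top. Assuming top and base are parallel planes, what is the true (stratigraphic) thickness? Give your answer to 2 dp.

53.00 m

Let the plane be z = a·E + b·N + c.
Well 102−Well 101: 421a + 225b = 118.8;  Well 103−Well 101: 40a + 238b = 53.
Solving gives a = 0.17927, b = 0.19256.
|∇z| = √(a²+b²) = 0.26309, so dip δ = arctan(0.26309) = 14.74°.
True thickness = vertical thickness × cos δ = 54.8 × cos 14.74° = 53.00 m.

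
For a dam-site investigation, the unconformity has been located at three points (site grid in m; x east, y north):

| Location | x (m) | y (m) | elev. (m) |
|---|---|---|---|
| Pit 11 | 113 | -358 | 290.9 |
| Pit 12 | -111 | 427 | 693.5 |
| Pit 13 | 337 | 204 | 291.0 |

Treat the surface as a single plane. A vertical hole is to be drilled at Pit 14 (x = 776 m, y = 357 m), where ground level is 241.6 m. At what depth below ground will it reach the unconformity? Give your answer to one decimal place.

Two edge vectors: Pit 11→Pit 12 = (-224, 785, 402.6), Pit 11→Pit 13 = (224, 562, 0.1).
Normal n = (Pit 11→Pit 12) × (Pit 11→Pit 13) = (-226182.7, 90204.8, -301728).
So ∂z/∂x = −n_x/n_z = −0.74962 and ∂z/∂y = −n_y/n_z = 0.29896.
Intercept c from Pit 11: 290.9 + 84.71 + 107.03 = 482.64.
At (776, 357): z_contact = −581.71 + 106.73 + 482.64 = 7.66 m.
Depth below ground = 241.6 − 7.66 = 233.9 m.

233.9 m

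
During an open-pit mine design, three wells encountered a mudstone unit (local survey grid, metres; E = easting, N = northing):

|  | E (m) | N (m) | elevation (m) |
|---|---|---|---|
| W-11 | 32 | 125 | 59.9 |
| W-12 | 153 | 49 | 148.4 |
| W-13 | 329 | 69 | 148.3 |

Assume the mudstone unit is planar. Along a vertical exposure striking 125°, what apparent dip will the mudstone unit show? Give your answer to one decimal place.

33.3°

Let the plane be z = a·E + b·N + c.
W-12−W-11: 121a − 76b = 88.5;  W-13−W-11: 297a − 56b = 88.4.
Solving gives a = 0.11157, b = −0.98684.
Unit vector along 125° is (sin 125°, cos 125°) = (0.8192, -0.5736).
Slope in that direction = a·(0.8192) + b·(-0.5736) = 0.65742.
Apparent dip = arctan|0.65742| = 33.3° (true dip is 44.8°, so apparent ≤ true as expected).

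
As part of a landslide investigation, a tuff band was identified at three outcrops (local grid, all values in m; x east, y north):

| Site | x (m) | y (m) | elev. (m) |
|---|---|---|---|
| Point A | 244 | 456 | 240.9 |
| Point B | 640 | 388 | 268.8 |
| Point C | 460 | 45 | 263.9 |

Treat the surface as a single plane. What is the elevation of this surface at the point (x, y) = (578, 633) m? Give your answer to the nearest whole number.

260 m

Let the plane be z = a·x + b·y + c.
Point B−Point A: 396a − 68b = 27.9;  Point C−Point A: 216a − 411b = 23.
Solving gives a = 0.06688, b = −0.02081.
Then c = 240.9 − a·244 − b·456 = 234.07.
At (578, 633): z = 38.7 − 13.2 + 234.07 = 259.6 m.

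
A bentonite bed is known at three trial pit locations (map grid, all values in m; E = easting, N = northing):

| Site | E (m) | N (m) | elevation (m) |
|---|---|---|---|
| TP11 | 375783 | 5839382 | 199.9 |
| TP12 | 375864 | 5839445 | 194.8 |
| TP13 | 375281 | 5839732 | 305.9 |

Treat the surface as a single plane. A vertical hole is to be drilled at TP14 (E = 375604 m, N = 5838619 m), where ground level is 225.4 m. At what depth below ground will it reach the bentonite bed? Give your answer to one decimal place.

76.9 m

Let the plane be z = a·E + b·N + c.
TP12−TP11: 81a + 63b = −5.1;  TP13−TP11: −502a + 350b = 106.
Solving gives a = −0.141106443, b = 0.100470188.
Then c = 199.9 − a·375783 − b·5839382 = −533458.51.
At (375604, 5838619): z_contact = −53000.14 + 586607.15 − 533458.51 = 148.50 m.
Depth below ground = 225.4 − 148.50 = 76.9 m.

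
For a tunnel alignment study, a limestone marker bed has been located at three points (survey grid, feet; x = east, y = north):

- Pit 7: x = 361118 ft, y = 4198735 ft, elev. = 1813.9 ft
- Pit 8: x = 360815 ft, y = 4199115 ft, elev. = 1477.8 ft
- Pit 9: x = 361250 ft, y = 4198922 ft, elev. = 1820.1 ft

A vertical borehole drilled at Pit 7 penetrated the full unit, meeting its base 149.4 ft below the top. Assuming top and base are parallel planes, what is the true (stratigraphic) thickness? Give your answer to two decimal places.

120.75 ft

Two edge vectors: Pit 7→Pit 8 = (-303, 380, -336.1), Pit 7→Pit 9 = (132, 187, 6.2).
Normal n = (Pit 7→Pit 8) × (Pit 7→Pit 9) = (65206.7, -42486.6, -106821).
So ∂z/∂x = −n_x/n_z = 0.61043 and ∂z/∂y = −n_y/n_z = −0.39774.
|∇z| = √(a²+b²) = 0.72857, so dip δ = arctan(0.72857) = 36.08°.
True thickness = vertical thickness × cos δ = 149.4 × cos 36.08° = 120.75 ft.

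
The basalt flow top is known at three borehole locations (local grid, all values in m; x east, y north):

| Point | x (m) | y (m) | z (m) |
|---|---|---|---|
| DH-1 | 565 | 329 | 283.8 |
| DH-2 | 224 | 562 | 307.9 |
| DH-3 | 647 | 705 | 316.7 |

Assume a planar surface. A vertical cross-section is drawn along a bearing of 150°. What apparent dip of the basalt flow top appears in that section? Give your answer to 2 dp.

Let the plane be z = a·x + b·y + c.
DH-2−DH-1: −341a + 233b = 24.1;  DH-3−DH-1: 82a + 376b = 32.9.
Solving gives a = −0.00948, b = 0.08957.
Unit vector along 150° is (sin 150°, cos 150°) = (0.5000, -0.8660).
Slope in that direction = a·(0.5000) + b·(-0.8660) = −0.08230.
Apparent dip = arctan|0.08230| = 4.71° (true dip is 5.1°, so apparent ≤ true as expected).

4.71°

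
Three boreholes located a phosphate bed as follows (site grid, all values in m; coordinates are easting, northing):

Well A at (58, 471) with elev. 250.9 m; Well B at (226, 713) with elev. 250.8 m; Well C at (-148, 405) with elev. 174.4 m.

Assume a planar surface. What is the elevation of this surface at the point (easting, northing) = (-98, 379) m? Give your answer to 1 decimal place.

Two edge vectors: Well A→Well B = (168, 242, -0.1), Well A→Well C = (-206, -66, -76.5).
Normal n = (Well A→Well B) × (Well A→Well C) = (-18519.6, 12872.6, 38764).
So ∂z/∂easting = −n_x/n_z = 0.47775 and ∂z/∂northing = −n_y/n_z = −0.33208.
Intercept c from Well A: 250.9 − 27.71 + 156.41 = 379.60.
At (-98, 379): z = −46.8 − 125.9 + 379.60 = 206.9 m.

206.9 m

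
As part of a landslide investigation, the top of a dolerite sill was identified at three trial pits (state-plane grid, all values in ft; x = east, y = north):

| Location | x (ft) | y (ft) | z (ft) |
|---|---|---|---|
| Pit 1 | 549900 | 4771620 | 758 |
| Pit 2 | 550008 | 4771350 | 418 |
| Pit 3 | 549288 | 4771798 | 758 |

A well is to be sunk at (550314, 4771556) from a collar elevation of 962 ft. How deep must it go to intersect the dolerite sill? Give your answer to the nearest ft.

Let the plane be z = a·x + b·y + c.
Pit 2−Pit 1: 108a − 270b = −340;  Pit 3−Pit 1: −612a + 178b = 0.
Solving gives a = 0.41447513, b = 1.42504931.
Then c = 758 − a·549900 − b·4771620 = −7026955.66.
At (550314, 4771556): z_contact = 228091.5 + 6799702.6 − 7026955.66 = 838.4 ft.
Depth below ground = 962 − 838.4 = 124 ft.

124 ft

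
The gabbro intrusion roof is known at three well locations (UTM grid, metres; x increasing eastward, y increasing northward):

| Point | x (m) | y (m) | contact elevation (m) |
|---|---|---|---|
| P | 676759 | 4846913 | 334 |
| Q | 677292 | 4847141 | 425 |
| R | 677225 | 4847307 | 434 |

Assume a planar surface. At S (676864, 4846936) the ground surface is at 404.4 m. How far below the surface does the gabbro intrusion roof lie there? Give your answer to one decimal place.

Two edge vectors: P→Q = (533, 228, 91), P→R = (466, 394, 100).
Normal n = (P→Q) × (P→R) = (-13054, -10894, 103754).
So ∂z/∂x = −n_x/n_z = 0.125816836 and ∂z/∂y = −n_y/n_z = 0.104998362.
Intercept c from P: 334 − 85147.68 − 508917.92 = −593731.60.
At (676864, 4846936): z_contact = 85160.89 + 508920.34 − 593731.60 = 349.63 m.
Depth below ground = 404.4 − 349.63 = 54.8 m.

54.8 m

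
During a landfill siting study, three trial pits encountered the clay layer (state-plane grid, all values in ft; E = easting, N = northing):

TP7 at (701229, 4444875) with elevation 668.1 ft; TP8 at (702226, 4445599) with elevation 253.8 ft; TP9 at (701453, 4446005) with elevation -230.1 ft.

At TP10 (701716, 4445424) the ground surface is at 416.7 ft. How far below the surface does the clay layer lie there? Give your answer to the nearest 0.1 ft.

Two edge vectors: TP7→TP8 = (997, 724, -414.3), TP7→TP9 = (224, 1130, -898.2).
Normal n = (TP7→TP8) × (TP7→TP9) = (-182137.8, 802702.2, 964434).
So ∂z/∂E = −n_x/n_z = 0.188854603 and ∂z/∂N = −n_y/n_z = −0.832303921.
Intercept c from TP7: 668.1 − 132430.32 + 3699486.89 = 3567724.67.
At (701716, 4445424): z_contact = 132522.30 − 3699943.83 + 3567724.67 = 303.14 ft.
Depth below ground = 416.7 − 303.14 = 113.6 ft.

113.6 ft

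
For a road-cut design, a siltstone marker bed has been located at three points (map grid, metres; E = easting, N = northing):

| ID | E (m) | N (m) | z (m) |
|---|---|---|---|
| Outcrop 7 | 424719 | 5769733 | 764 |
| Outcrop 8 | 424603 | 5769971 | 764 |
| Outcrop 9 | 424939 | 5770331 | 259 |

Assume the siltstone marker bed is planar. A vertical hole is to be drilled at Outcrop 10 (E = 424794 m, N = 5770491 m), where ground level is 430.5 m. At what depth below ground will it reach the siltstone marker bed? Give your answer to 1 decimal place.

105.3 m

Let the plane be z = a·E + b·N + c.
Outcrop 8−Outcrop 7: −116a + 238b = 0;  Outcrop 9−Outcrop 7: 220a + 598b = −505.
Solving gives a = −0.987365273, b = −0.481236856.
Then c = 764 − a·424719 − b·5769733 = 3196724.96.
At (424794, 5770491): z_contact = −419426.84 − 2776972.95 + 3196724.96 = 325.17 m.
Depth below ground = 430.5 − 325.17 = 105.3 m.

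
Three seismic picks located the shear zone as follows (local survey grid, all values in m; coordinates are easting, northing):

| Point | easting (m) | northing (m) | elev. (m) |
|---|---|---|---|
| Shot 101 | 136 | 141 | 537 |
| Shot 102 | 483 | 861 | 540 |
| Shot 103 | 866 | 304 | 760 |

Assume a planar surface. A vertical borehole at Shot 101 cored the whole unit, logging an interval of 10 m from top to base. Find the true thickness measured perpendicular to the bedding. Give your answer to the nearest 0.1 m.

Let the plane be z = a·easting + b·northing + c.
Shot 102−Shot 101: 347a + 720b = 3;  Shot 103−Shot 101: 730a + 163b = 223.
Solving gives a = 0.34127, b = −0.16031.
|∇z| = √(a²+b²) = 0.37705, so dip δ = arctan(0.37705) = 20.66°.
True thickness = vertical thickness × cos δ = 10 × cos 20.66° = 9.4 m.

9.4 m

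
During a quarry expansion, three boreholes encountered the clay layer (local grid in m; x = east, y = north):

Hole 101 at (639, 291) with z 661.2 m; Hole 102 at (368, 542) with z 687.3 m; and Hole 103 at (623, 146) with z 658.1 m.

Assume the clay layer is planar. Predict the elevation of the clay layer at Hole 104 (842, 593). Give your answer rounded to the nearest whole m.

656 m

Two edge vectors: Hole 101→Hole 102 = (-271, 251, 26.1), Hole 101→Hole 103 = (-16, -145, -3.1).
Normal n = (Hole 101→Hole 102) × (Hole 101→Hole 103) = (3006.4, -1257.7, 43311).
So ∂z/∂x = −n_x/n_z = −0.06941 and ∂z/∂y = −n_y/n_z = 0.02904.
Intercept c from Hole 101: 661.2 + 44.36 − 8.45 = 697.11.
At (842, 593): z = −58.4 + 17.2 + 697.11 = 655.9 m.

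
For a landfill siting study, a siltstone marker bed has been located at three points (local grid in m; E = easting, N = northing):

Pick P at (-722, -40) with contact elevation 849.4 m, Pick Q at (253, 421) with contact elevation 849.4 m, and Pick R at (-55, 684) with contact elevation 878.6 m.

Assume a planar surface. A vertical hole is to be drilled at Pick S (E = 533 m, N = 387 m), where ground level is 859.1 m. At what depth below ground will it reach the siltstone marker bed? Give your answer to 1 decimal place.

Two edge vectors: Pick P→Pick Q = (975, 461, 0), Pick P→Pick R = (667, 724, 29.2).
Normal n = (Pick P→Pick Q) × (Pick P→Pick R) = (13461.2, -28470, 398413).
So ∂z/∂E = −n_x/n_z = −0.03379 and ∂z/∂N = −n_y/n_z = 0.07146.
Intercept c from Pick P: 849.4 − 24.39 + 2.86 = 827.86.
At (533, 387): z_contact = −18.01 + 27.65 + 827.86 = 837.51 m.
Depth below ground = 859.1 − 837.51 = 21.6 m.

21.6 m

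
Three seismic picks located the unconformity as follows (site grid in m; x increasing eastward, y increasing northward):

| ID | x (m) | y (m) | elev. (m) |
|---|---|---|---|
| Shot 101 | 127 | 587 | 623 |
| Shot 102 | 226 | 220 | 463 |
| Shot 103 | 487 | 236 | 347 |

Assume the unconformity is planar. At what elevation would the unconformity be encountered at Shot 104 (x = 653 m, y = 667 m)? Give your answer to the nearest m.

404 m

Two edge vectors: Shot 101→Shot 102 = (99, -367, -160), Shot 101→Shot 103 = (360, -351, -276).
Normal n = (Shot 101→Shot 102) × (Shot 101→Shot 103) = (45132, -30276, 97371).
So ∂z/∂x = −n_x/n_z = −0.46351 and ∂z/∂y = −n_y/n_z = 0.31093.
Intercept c from Shot 101: 623 + 58.87 − 182.52 = 499.35.
At (653, 667): z = −302.7 + 207.4 + 499.35 = 404.1 m.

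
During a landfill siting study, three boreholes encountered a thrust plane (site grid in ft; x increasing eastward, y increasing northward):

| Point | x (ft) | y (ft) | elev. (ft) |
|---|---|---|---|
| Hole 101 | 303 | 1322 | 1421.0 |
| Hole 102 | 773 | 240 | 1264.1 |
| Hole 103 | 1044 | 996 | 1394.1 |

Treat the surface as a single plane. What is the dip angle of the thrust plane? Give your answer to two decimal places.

9.28°

Let the plane be z = a·x + b·y + c.
Hole 102−Hole 101: 470a − 1082b = −156.9;  Hole 103−Hole 101: 741a − 326b = −26.9.
Solving gives a = 0.03399, b = 0.15977.
Gradient magnitude |∇z| = √(a² + b²) = √(0.00116 + 0.02553) = 0.16335.
True dip = arctan(0.16335) = 9.28°, dipping toward SSW (azimuth ≈ 192°).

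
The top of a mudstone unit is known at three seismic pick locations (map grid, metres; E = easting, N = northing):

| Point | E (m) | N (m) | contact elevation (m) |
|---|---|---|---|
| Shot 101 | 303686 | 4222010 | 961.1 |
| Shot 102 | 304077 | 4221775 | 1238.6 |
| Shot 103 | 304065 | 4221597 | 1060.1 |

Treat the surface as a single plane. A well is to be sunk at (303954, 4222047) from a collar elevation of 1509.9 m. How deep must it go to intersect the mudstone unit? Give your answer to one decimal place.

176.8 m

Two edge vectors: Shot 101→Shot 102 = (391, -235, 277.5), Shot 101→Shot 103 = (379, -413, 99).
Normal n = (Shot 101→Shot 102) × (Shot 101→Shot 103) = (91342.5, 66463.5, -72418).
So ∂z/∂E = −n_x/n_z = 1.261323152 and ∂z/∂N = −n_y/n_z = 0.917775967.
Intercept c from Shot 101: 961.1 − 383046.18 − 3874859.31 = −4256944.39.
At (303954, 4222047): z_contact = 383384.22 + 3874893.27 − 4256944.39 = 1333.09 m.
Depth below ground = 1509.9 − 1333.09 = 176.8 m.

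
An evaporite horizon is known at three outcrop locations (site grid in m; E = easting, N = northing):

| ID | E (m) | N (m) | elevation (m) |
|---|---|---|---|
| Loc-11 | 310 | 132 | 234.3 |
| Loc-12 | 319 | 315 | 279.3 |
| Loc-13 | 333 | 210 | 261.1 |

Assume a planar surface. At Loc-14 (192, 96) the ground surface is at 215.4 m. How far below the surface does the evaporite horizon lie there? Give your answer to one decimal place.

Let the plane be z = a·E + b·N + c.
Loc-12−Loc-11: 9a + 183b = 45;  Loc-13−Loc-11: 23a + 78b = 26.8.
Solving gives a = 0.39760, b = 0.22635.
Then c = 234.3 − a·310 − b·132 = 81.16.
At (192, 96): z_contact = 76.34 + 21.73 + 81.16 = 179.23 m.
Depth below ground = 215.4 − 179.23 = 36.2 m.

36.2 m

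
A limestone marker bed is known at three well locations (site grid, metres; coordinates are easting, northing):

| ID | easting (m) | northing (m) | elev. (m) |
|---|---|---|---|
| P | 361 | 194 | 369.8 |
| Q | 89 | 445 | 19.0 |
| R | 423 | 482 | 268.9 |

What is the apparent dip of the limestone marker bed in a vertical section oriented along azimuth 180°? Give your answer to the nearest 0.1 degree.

27.7°

Let the plane be z = a·easting + b·northing + c.
Q−P: −272a + 251b = −350.8;  R−P: 62a + 288b = −100.9.
Solving gives a = 0.80624, b = −0.52391.
Unit vector along 180° is (sin 180°, cos 180°) = (0.0000, -1.0000).
Slope in that direction = a·(0.0000) + b·(-1.0000) = 0.52391.
Apparent dip = arctan|0.52391| = 27.7° (true dip is 43.9°, so apparent ≤ true as expected).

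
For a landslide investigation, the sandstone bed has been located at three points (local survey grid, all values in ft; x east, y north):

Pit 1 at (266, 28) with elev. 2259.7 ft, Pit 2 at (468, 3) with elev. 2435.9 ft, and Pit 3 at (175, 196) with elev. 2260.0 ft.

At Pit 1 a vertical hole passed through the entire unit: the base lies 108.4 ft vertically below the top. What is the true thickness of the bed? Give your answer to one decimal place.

74.2 ft

Let the plane be z = a·x + b·y + c.
Pit 2−Pit 1: 202a − 25b = 176.2;  Pit 3−Pit 1: −91a + 168b = 0.3.
Solving gives a = 0.93519, b = 0.50835.
|∇z| = √(a²+b²) = 1.06443, so dip δ = arctan(1.06443) = 46.79°.
True thickness = vertical thickness × cos δ = 108.4 × cos 46.79° = 74.2 ft.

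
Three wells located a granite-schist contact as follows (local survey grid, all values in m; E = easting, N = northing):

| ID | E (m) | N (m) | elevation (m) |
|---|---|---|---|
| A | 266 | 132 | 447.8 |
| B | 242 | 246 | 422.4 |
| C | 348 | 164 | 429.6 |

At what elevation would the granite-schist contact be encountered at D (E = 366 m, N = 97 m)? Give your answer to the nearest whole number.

444 m

Two edge vectors: A→B = (-24, 114, -25.4), A→C = (82, 32, -18.2).
Normal n = (A→B) × (A→C) = (-1262, -2519.6, -10116).
So ∂z/∂E = −n_x/n_z = −0.12475 and ∂z/∂N = −n_y/n_z = −0.24907.
Intercept c from A: 447.8 + 33.18 + 32.88 = 513.86.
At (366, 97): z = −45.7 − 24.2 + 513.86 = 444.0 m.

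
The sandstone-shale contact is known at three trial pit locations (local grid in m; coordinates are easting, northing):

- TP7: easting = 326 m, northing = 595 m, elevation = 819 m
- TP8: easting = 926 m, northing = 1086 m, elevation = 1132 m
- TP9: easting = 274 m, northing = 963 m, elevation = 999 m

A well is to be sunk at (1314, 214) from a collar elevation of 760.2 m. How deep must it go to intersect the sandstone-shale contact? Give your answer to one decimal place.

Let the plane be z = a·easting + b·northing + c.
TP8−TP7: 600a + 491b = 313;  TP9−TP7: −52a + 368b = 180.
Solving gives a = 0.108812, b = 0.504506.
Then c = 819 − a·326 − b·595 = 483.35.
At (1314, 214): z_contact = 142.98 + 107.96 + 483.35 = 734.29 m.
Depth below ground = 760.2 − 734.29 = 25.9 m.

25.9 m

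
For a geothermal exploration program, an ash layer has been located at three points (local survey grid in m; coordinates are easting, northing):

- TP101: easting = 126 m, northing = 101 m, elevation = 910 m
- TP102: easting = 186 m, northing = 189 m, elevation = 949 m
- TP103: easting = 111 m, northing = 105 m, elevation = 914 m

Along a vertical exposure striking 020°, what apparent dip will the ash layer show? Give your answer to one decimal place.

24.4°

Two edge vectors: TP101→TP102 = (60, 88, 39), TP101→TP103 = (-15, 4, 4).
Normal n = (TP101→TP102) × (TP101→TP103) = (196, -825, 1560).
So ∂z/∂easting = −n_x/n_z = −0.12564 and ∂z/∂northing = −n_y/n_z = 0.52885.
Unit vector along 020° is (sin 20°, cos 20°) = (0.3420, 0.9397).
Slope in that direction = a·(0.3420) + b·(0.9397) = 0.45398.
Apparent dip = arctan|0.45398| = 24.4° (true dip is 28.5°, so apparent ≤ true as expected).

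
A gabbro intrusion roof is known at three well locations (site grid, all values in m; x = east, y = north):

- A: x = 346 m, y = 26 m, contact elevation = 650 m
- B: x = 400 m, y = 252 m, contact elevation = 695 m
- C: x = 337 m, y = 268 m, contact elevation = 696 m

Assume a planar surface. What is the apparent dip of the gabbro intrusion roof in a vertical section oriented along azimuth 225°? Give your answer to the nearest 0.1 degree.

9.0°

Let the plane be z = a·x + b·y + c.
B−A: 54a + 226b = 45;  C−A: −9a + 242b = 46.
Solving gives a = 0.03271, b = 0.19130.
Unit vector along 225° is (sin 225°, cos 225°) = (-0.7071, -0.7071).
Slope in that direction = a·(-0.7071) + b·(-0.7071) = −0.15840.
Apparent dip = arctan|0.15840| = 9.0° (true dip is 11.0°, so apparent ≤ true as expected).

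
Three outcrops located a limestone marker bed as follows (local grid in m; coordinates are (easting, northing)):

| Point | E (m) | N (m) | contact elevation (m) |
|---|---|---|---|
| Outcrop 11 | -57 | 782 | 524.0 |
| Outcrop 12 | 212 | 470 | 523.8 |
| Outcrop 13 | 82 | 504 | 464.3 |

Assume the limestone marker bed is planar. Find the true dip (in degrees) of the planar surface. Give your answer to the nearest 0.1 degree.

38.0°

Let the plane be z = a·E + b·N + c.
Outcrop 12−Outcrop 11: 269a − 312b = −0.2;  Outcrop 13−Outcrop 11: 139a − 278b = −59.7.
Solving gives a = 0.59116, b = 0.51033.
Gradient magnitude |∇z| = √(a² + b²) = √(0.34947 + 0.26044) = 0.78097.
True dip = arctan(0.78097) = 38.0°, dipping toward SW (azimuth ≈ 229°).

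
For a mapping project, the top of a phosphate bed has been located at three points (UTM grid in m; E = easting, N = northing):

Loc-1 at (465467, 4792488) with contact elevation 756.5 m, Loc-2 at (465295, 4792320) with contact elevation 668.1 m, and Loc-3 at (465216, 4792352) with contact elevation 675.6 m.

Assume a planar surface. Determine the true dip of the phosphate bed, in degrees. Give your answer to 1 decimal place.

Let the plane be z = a·E + b·N + c.
Loc-2−Loc-1: −172a − 168b = −88.4;  Loc-3−Loc-1: −251a − 136b = −80.9.
Solving gives a = 0.08355, b = 0.44065.
Gradient magnitude |∇z| = √(a² + b²) = √(0.00698 + 0.19417) = 0.44850.
True dip = arctan(0.44850) = 24.2°, dipping toward S (azimuth ≈ 191°).

24.2°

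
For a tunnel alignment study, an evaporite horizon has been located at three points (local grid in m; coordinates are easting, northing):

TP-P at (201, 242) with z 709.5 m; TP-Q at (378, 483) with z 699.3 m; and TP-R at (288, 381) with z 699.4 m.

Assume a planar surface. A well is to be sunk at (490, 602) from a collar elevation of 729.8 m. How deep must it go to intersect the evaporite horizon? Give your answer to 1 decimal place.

28.7 m

Two edge vectors: TP-P→TP-Q = (177, 241, -10.2), TP-P→TP-R = (87, 139, -10.1).
Normal n = (TP-P→TP-Q) × (TP-P→TP-R) = (-1016.3, 900.3, 3636).
So ∂z/∂easting = −n_x/n_z = 0.27951 and ∂z/∂northing = −n_y/n_z = −0.24761.
Intercept c from TP-P: 709.5 − 56.18 + 59.92 = 713.24.
At (490, 602): z_contact = 136.96 − 149.06 + 713.24 = 701.14 m.
Depth below ground = 729.8 − 701.14 = 28.7 m.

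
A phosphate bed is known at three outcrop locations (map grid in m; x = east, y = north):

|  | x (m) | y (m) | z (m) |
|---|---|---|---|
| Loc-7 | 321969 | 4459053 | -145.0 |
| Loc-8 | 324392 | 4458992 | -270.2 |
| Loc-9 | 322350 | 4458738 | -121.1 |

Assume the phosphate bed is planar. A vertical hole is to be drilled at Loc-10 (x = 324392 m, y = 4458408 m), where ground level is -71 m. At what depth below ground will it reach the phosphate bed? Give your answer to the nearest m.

116 m

Two edge vectors: Loc-7→Loc-8 = (2423, -61, -125.2), Loc-7→Loc-9 = (381, -315, 23.9).
Normal n = (Loc-7→Loc-8) × (Loc-7→Loc-9) = (-40895.9, -105610.9, -740004).
So ∂z/∂x = −n_x/n_z = −0.05526443 and ∂z/∂y = −n_y/n_z = −0.14271666.
Intercept c from Loc-7: -145 + 17793.43 + 636381.16 = 654029.59.
At (324392, 4458408): z_contact = −17927.3 − 636289.1 + 654029.59 = -186.9 m.
Depth below ground = -71 − (-186.9) = 116 m.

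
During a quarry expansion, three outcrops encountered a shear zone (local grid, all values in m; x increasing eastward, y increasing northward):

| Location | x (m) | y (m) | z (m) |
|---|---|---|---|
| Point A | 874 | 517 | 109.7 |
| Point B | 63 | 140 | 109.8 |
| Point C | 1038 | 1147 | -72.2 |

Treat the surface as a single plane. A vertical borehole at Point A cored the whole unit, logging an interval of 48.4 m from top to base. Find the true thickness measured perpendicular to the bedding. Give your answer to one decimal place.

45.5 m

Two edge vectors: Point A→Point B = (-811, -377, 0.1), Point A→Point C = (164, 630, -181.9).
Normal n = (Point A→Point B) × (Point A→Point C) = (68513.3, -147504.5, -449102).
So ∂z/∂x = −n_x/n_z = 0.15256 and ∂z/∂y = −n_y/n_z = −0.32844.
|∇z| = √(a²+b²) = 0.36214, so dip δ = arctan(0.36214) = 19.91°.
True thickness = vertical thickness × cos δ = 48.4 × cos 19.91° = 45.5 m.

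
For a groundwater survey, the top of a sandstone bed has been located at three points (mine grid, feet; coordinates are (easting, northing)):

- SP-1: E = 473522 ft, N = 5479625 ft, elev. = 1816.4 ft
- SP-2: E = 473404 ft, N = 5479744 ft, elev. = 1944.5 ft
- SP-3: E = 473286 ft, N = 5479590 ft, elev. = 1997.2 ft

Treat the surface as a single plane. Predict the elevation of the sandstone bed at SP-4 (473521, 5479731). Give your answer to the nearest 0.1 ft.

Let the plane be z = a·E + b·N + c.
SP-2−SP-1: −118a + 119b = 128.1;  SP-3−SP-1: −236a − 35b = 180.8.
Solving gives a = −0.807062147, b = 0.276190476.
Then c = 1816.4 − a·473522 − b·5479625 = −1129442.16.
At (473521, 5479731): z = −382160.9 + 1513449.5 − 1129442.16 = 1846.5 ft.

1846.5 ft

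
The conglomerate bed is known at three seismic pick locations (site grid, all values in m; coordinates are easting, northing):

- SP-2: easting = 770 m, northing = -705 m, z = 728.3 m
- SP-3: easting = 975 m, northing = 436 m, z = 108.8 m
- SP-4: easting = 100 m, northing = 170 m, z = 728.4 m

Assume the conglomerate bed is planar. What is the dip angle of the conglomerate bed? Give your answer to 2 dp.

Let the plane be z = a·easting + b·northing + c.
SP-3−SP-2: 205a + 1141b = −619.5;  SP-4−SP-2: −670a + 875b = 0.1.
Solving gives a = −0.57443, b = −0.43974.
Gradient magnitude |∇z| = √(a² + b²) = √(0.32997 + 0.19337) = 0.72343.
True dip = arctan(0.72343) = 35.88°, dipping toward NE (azimuth ≈ 053°).

35.88°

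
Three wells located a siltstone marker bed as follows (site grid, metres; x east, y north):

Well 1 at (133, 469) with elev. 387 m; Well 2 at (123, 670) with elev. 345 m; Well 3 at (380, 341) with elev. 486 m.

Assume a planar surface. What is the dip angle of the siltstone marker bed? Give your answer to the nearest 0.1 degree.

Let the plane be z = a·x + b·y + c.
Well 2−Well 1: −10a + 201b = −42;  Well 3−Well 1: 247a − 128b = 99.
Solving gives a = 0.30027, b = −0.19402.
Gradient magnitude |∇z| = √(a² + b²) = √(0.09016 + 0.03764) = 0.35749.
True dip = arctan(0.35749) = 19.7°, dipping toward WNW (azimuth ≈ 303°).

19.7°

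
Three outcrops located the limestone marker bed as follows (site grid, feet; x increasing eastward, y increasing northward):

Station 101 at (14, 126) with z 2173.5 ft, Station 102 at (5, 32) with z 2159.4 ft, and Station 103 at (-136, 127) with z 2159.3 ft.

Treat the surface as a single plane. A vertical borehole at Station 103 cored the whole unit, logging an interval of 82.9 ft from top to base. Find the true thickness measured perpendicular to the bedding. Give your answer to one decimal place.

Two edge vectors: Station 101→Station 102 = (-9, -94, -14.1), Station 101→Station 103 = (-150, 1, -14.2).
Normal n = (Station 101→Station 102) × (Station 101→Station 103) = (1348.9, 1987.2, -14109).
So ∂z/∂x = −n_x/n_z = 0.09561 and ∂z/∂y = −n_y/n_z = 0.14085.
|∇z| = √(a²+b²) = 0.17023, so dip δ = arctan(0.17023) = 9.66°.
True thickness = vertical thickness × cos δ = 82.9 × cos 9.66° = 81.7 ft.

81.7 ft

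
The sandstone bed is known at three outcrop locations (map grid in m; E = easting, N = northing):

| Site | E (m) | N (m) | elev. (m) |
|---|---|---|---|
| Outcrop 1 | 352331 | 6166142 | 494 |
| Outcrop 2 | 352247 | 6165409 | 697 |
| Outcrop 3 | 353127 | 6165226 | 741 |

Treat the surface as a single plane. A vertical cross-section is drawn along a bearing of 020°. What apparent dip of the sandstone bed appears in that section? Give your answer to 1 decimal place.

14.7°

Two edge vectors: Outcrop 1→Outcrop 2 = (-84, -733, 203), Outcrop 1→Outcrop 3 = (796, -916, 247).
Normal n = (Outcrop 1→Outcrop 2) × (Outcrop 1→Outcrop 3) = (4897, 182336, 660412).
So ∂z/∂E = −n_x/n_z = −0.00742 and ∂z/∂N = −n_y/n_z = −0.27609.
Unit vector along 020° is (sin 20°, cos 20°) = (0.3420, 0.9397).
Slope in that direction = a·(0.3420) + b·(0.9397) = −0.26198.
Apparent dip = arctan|0.26198| = 14.7° (true dip is 15.4°, so apparent ≤ true as expected).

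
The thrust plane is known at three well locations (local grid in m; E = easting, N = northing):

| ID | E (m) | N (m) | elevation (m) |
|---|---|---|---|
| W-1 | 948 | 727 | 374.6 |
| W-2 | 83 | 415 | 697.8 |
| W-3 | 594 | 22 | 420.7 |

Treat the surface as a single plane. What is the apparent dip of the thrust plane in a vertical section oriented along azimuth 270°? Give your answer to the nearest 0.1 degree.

23.1°

Let the plane be z = a·E + b·N + c.
W-2−W-1: −865a − 312b = 323.2;  W-3−W-1: −354a − 705b = 46.1.
Solving gives a = −0.42748, b = 0.14926.
Unit vector along 270° is (sin 270°, cos 270°) = (-1.0000, -0.0000).
Slope in that direction = a·(-1.0000) + b·(-0.0000) = 0.42748.
Apparent dip = arctan|0.42748| = 23.1° (true dip is 24.4°, so apparent ≤ true as expected).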